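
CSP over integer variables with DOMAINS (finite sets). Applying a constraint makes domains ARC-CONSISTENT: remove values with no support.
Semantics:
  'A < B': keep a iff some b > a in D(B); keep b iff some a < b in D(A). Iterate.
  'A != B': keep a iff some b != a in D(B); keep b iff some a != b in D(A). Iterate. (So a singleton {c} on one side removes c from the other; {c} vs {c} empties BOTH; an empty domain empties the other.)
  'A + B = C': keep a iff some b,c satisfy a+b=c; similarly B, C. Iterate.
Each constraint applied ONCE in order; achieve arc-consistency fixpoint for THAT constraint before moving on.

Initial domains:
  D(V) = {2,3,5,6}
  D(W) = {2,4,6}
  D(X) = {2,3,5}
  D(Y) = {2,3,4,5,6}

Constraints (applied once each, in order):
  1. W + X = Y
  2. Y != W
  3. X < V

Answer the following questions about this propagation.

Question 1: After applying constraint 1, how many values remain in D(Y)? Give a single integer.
Answer: 3

Derivation:
Constraint 1 (W + X = Y) on D(W)={2,4,6} D(X)={2,3,5} D(Y)={2,3,4,5,6}: W {2,4,6}->{2,4}; X {2,3,5}->{2,3}; Y {2,3,4,5,6}->{4,5,6}
So after constraint 1: D(Y)={4,5,6}, size = 3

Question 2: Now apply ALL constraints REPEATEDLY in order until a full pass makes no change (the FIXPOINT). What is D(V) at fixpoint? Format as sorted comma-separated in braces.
pass 0 (initial): D(V)={2,3,5,6}
pass 1: V {2,3,5,6}->{3,5,6}; W {2,4,6}->{2,4}; X {2,3,5}->{2,3}; Y {2,3,4,5,6}->{4,5,6}
pass 2: no change
Fixpoint after 2 passes: D(V) = {3,5,6}

Answer: {3,5,6}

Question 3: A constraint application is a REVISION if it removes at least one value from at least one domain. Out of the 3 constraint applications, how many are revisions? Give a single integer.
Constraint 1 (W + X = Y) on D(W)={2,4,6} D(X)={2,3,5} D(Y)={2,3,4,5,6}: W {2,4,6}->{2,4}; X {2,3,5}->{2,3}; Y {2,3,4,5,6}->{4,5,6} => REVISION
Constraint 2 (Y != W) on D(Y)={4,5,6} D(W)={2,4}: no change => not a revision
Constraint 3 (X < V) on D(X)={2,3} D(V)={2,3,5,6}: V {2,3,5,6}->{3,5,6} => REVISION
Total revisions = 2

Answer: 2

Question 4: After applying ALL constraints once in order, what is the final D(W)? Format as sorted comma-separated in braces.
Answer: {2,4}

Derivation:
Constraint 1 (W + X = Y) on D(W)={2,4,6} D(X)={2,3,5} D(Y)={2,3,4,5,6}: W {2,4,6}->{2,4}; X {2,3,5}->{2,3}; Y {2,3,4,5,6}->{4,5,6}
Constraint 2 (Y != W) on D(Y)={4,5,6} D(W)={2,4}: no change
Constraint 3 (X < V) on D(X)={2,3} D(V)={2,3,5,6}: V {2,3,5,6}->{3,5,6}
So after all 3 constraints: D(W) = {2,4}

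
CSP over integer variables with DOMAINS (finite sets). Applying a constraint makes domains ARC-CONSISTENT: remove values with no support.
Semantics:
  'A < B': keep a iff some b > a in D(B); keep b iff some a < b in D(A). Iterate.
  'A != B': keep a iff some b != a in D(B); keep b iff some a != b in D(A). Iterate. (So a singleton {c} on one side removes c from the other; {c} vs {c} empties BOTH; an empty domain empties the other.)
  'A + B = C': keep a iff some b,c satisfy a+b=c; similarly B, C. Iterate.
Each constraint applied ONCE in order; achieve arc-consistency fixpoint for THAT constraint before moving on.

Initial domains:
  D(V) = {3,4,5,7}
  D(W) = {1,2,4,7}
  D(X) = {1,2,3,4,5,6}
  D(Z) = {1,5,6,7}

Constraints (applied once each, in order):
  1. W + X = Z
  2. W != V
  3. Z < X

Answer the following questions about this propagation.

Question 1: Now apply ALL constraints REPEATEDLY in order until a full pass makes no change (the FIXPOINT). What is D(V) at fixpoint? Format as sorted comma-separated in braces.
Answer: {}

Derivation:
pass 0 (initial): D(V)={3,4,5,7}
pass 1: W {1,2,4,7}->{1,2,4}; X {1,2,3,4,5,6}->{6}; Z {1,5,6,7}->{5}
pass 2: V {3,4,5,7}->{}; W {1,2,4}->{}; X {6}->{}; Z {5}->{}
pass 3: no change
Fixpoint after 3 passes: D(V) = {}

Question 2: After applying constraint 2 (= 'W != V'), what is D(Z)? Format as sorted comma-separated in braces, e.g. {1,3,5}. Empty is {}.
Constraint 1 (W + X = Z) on D(W)={1,2,4,7} D(X)={1,2,3,4,5,6} D(Z)={1,5,6,7}: W {1,2,4,7}->{1,2,4}; Z {1,5,6,7}->{5,6,7}
Constraint 2 (W != V) on D(W)={1,2,4} D(V)={3,4,5,7}: no change
So after constraint 2: D(Z) = {5,6,7}

Answer: {5,6,7}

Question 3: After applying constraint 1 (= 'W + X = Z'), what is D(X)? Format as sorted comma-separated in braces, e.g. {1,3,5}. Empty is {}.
Answer: {1,2,3,4,5,6}

Derivation:
Constraint 1 (W + X = Z) on D(W)={1,2,4,7} D(X)={1,2,3,4,5,6} D(Z)={1,5,6,7}: W {1,2,4,7}->{1,2,4}; Z {1,5,6,7}->{5,6,7}
So after constraint 1: D(X) = {1,2,3,4,5,6}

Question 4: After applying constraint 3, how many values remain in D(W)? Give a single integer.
Constraint 1 (W + X = Z) on D(W)={1,2,4,7} D(X)={1,2,3,4,5,6} D(Z)={1,5,6,7}: W {1,2,4,7}->{1,2,4}; Z {1,5,6,7}->{5,6,7}
Constraint 2 (W != V) on D(W)={1,2,4} D(V)={3,4,5,7}: no change
Constraint 3 (Z < X) on D(Z)={5,6,7} D(X)={1,2,3,4,5,6}: Z {5,6,7}->{5}; X {1,2,3,4,5,6}->{6}
So after constraint 3: D(W)={1,2,4}, size = 3

Answer: 3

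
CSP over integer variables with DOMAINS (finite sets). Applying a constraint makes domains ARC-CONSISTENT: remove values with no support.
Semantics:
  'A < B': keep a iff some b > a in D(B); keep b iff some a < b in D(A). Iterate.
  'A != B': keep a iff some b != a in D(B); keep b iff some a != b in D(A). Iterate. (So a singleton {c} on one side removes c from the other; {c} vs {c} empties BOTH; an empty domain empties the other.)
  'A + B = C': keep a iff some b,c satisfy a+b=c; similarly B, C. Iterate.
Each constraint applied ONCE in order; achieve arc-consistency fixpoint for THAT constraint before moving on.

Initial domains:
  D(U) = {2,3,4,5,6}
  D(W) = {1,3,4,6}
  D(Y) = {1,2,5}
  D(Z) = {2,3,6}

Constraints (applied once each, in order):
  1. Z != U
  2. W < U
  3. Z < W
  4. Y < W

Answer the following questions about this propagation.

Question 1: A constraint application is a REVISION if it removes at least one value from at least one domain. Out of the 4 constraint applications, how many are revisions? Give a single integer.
Answer: 3

Derivation:
Constraint 1 (Z != U) on D(Z)={2,3,6} D(U)={2,3,4,5,6}: no change => not a revision
Constraint 2 (W < U) on D(W)={1,3,4,6} D(U)={2,3,4,5,6}: W {1,3,4,6}->{1,3,4} => REVISION
Constraint 3 (Z < W) on D(Z)={2,3,6} D(W)={1,3,4}: Z {2,3,6}->{2,3}; W {1,3,4}->{3,4} => REVISION
Constraint 4 (Y < W) on D(Y)={1,2,5} D(W)={3,4}: Y {1,2,5}->{1,2} => REVISION
Total revisions = 3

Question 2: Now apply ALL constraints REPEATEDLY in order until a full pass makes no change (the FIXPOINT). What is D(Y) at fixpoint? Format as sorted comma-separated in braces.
pass 0 (initial): D(Y)={1,2,5}
pass 1: W {1,3,4,6}->{3,4}; Y {1,2,5}->{1,2}; Z {2,3,6}->{2,3}
pass 2: U {2,3,4,5,6}->{4,5,6}
pass 3: no change
Fixpoint after 3 passes: D(Y) = {1,2}

Answer: {1,2}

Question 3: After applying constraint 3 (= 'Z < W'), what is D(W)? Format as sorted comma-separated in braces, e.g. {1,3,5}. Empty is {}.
Constraint 1 (Z != U) on D(Z)={2,3,6} D(U)={2,3,4,5,6}: no change
Constraint 2 (W < U) on D(W)={1,3,4,6} D(U)={2,3,4,5,6}: W {1,3,4,6}->{1,3,4}
Constraint 3 (Z < W) on D(Z)={2,3,6} D(W)={1,3,4}: Z {2,3,6}->{2,3}; W {1,3,4}->{3,4}
So after constraint 3: D(W) = {3,4}

Answer: {3,4}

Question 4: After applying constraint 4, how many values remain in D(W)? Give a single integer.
Constraint 1 (Z != U) on D(Z)={2,3,6} D(U)={2,3,4,5,6}: no change
Constraint 2 (W < U) on D(W)={1,3,4,6} D(U)={2,3,4,5,6}: W {1,3,4,6}->{1,3,4}
Constraint 3 (Z < W) on D(Z)={2,3,6} D(W)={1,3,4}: Z {2,3,6}->{2,3}; W {1,3,4}->{3,4}
Constraint 4 (Y < W) on D(Y)={1,2,5} D(W)={3,4}: Y {1,2,5}->{1,2}
So after constraint 4: D(W)={3,4}, size = 2

Answer: 2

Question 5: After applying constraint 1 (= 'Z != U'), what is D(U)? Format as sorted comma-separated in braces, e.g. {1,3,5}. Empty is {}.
Constraint 1 (Z != U) on D(Z)={2,3,6} D(U)={2,3,4,5,6}: no change
So after constraint 1: D(U) = {2,3,4,5,6}

Answer: {2,3,4,5,6}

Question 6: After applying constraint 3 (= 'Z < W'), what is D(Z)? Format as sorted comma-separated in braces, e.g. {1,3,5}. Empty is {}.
Constraint 1 (Z != U) on D(Z)={2,3,6} D(U)={2,3,4,5,6}: no change
Constraint 2 (W < U) on D(W)={1,3,4,6} D(U)={2,3,4,5,6}: W {1,3,4,6}->{1,3,4}
Constraint 3 (Z < W) on D(Z)={2,3,6} D(W)={1,3,4}: Z {2,3,6}->{2,3}; W {1,3,4}->{3,4}
So after constraint 3: D(Z) = {2,3}

Answer: {2,3}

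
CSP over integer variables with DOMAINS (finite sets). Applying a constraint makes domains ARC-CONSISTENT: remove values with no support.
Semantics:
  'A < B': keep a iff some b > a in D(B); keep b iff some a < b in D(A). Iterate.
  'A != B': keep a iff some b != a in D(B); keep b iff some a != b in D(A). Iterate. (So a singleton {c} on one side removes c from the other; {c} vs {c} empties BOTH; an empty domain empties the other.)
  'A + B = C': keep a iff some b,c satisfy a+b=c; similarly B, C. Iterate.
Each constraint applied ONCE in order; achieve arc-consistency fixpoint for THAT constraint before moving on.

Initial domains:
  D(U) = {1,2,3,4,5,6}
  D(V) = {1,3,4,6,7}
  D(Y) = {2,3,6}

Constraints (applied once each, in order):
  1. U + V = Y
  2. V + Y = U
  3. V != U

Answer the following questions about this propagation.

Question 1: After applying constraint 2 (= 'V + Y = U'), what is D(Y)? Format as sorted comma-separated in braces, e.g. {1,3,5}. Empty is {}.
Answer: {2}

Derivation:
Constraint 1 (U + V = Y) on D(U)={1,2,3,4,5,6} D(V)={1,3,4,6,7} D(Y)={2,3,6}: U {1,2,3,4,5,6}->{1,2,3,5}; V {1,3,4,6,7}->{1,3,4}
Constraint 2 (V + Y = U) on D(V)={1,3,4} D(Y)={2,3,6} D(U)={1,2,3,5}: V {1,3,4}->{1,3}; Y {2,3,6}->{2}; U {1,2,3,5}->{3,5}
So after constraint 2: D(Y) = {2}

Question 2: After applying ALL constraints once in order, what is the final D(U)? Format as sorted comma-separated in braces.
Answer: {3,5}

Derivation:
Constraint 1 (U + V = Y) on D(U)={1,2,3,4,5,6} D(V)={1,3,4,6,7} D(Y)={2,3,6}: U {1,2,3,4,5,6}->{1,2,3,5}; V {1,3,4,6,7}->{1,3,4}
Constraint 2 (V + Y = U) on D(V)={1,3,4} D(Y)={2,3,6} D(U)={1,2,3,5}: V {1,3,4}->{1,3}; Y {2,3,6}->{2}; U {1,2,3,5}->{3,5}
Constraint 3 (V != U) on D(V)={1,3} D(U)={3,5}: no change
So after all 3 constraints: D(U) = {3,5}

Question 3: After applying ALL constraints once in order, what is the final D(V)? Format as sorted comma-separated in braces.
Answer: {1,3}

Derivation:
Constraint 1 (U + V = Y) on D(U)={1,2,3,4,5,6} D(V)={1,3,4,6,7} D(Y)={2,3,6}: U {1,2,3,4,5,6}->{1,2,3,5}; V {1,3,4,6,7}->{1,3,4}
Constraint 2 (V + Y = U) on D(V)={1,3,4} D(Y)={2,3,6} D(U)={1,2,3,5}: V {1,3,4}->{1,3}; Y {2,3,6}->{2}; U {1,2,3,5}->{3,5}
Constraint 3 (V != U) on D(V)={1,3} D(U)={3,5}: no change
So after all 3 constraints: D(V) = {1,3}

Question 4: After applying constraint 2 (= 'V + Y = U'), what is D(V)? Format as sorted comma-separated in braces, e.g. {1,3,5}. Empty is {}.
Answer: {1,3}

Derivation:
Constraint 1 (U + V = Y) on D(U)={1,2,3,4,5,6} D(V)={1,3,4,6,7} D(Y)={2,3,6}: U {1,2,3,4,5,6}->{1,2,3,5}; V {1,3,4,6,7}->{1,3,4}
Constraint 2 (V + Y = U) on D(V)={1,3,4} D(Y)={2,3,6} D(U)={1,2,3,5}: V {1,3,4}->{1,3}; Y {2,3,6}->{2}; U {1,2,3,5}->{3,5}
So after constraint 2: D(V) = {1,3}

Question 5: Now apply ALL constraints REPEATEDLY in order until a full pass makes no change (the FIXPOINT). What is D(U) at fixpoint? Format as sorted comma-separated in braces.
Answer: {}

Derivation:
pass 0 (initial): D(U)={1,2,3,4,5,6}
pass 1: U {1,2,3,4,5,6}->{3,5}; V {1,3,4,6,7}->{1,3}; Y {2,3,6}->{2}
pass 2: U {3,5}->{}; V {1,3}->{}; Y {2}->{}
pass 3: no change
Fixpoint after 3 passes: D(U) = {}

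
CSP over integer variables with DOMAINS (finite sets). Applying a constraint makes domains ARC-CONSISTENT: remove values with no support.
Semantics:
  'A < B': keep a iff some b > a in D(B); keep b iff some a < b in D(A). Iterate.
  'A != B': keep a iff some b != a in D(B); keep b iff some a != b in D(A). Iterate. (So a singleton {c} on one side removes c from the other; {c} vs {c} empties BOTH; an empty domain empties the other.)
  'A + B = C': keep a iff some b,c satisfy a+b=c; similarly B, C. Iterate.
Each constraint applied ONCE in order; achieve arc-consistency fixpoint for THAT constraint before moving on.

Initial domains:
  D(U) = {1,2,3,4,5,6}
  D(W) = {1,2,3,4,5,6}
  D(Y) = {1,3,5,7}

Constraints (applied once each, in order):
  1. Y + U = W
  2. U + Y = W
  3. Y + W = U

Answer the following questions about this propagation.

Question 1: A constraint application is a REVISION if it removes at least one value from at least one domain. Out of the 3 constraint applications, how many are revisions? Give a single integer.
Constraint 1 (Y + U = W) on D(Y)={1,3,5,7} D(U)={1,2,3,4,5,6} D(W)={1,2,3,4,5,6}: Y {1,3,5,7}->{1,3,5}; U {1,2,3,4,5,6}->{1,2,3,4,5}; W {1,2,3,4,5,6}->{2,3,4,5,6} => REVISION
Constraint 2 (U + Y = W) on D(U)={1,2,3,4,5} D(Y)={1,3,5} D(W)={2,3,4,5,6}: no change => not a revision
Constraint 3 (Y + W = U) on D(Y)={1,3,5} D(W)={2,3,4,5,6} D(U)={1,2,3,4,5}: Y {1,3,5}->{1,3}; W {2,3,4,5,6}->{2,3,4}; U {1,2,3,4,5}->{3,4,5} => REVISION
Total revisions = 2

Answer: 2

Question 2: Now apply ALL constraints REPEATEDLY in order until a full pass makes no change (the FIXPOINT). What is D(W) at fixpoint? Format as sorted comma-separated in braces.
Answer: {}

Derivation:
pass 0 (initial): D(W)={1,2,3,4,5,6}
pass 1: U {1,2,3,4,5,6}->{3,4,5}; W {1,2,3,4,5,6}->{2,3,4}; Y {1,3,5,7}->{1,3}
pass 2: U {3,4,5}->{}; W {2,3,4}->{}; Y {1,3}->{}
pass 3: no change
Fixpoint after 3 passes: D(W) = {}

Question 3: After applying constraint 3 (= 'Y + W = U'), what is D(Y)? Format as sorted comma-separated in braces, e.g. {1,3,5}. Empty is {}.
Constraint 1 (Y + U = W) on D(Y)={1,3,5,7} D(U)={1,2,3,4,5,6} D(W)={1,2,3,4,5,6}: Y {1,3,5,7}->{1,3,5}; U {1,2,3,4,5,6}->{1,2,3,4,5}; W {1,2,3,4,5,6}->{2,3,4,5,6}
Constraint 2 (U + Y = W) on D(U)={1,2,3,4,5} D(Y)={1,3,5} D(W)={2,3,4,5,6}: no change
Constraint 3 (Y + W = U) on D(Y)={1,3,5} D(W)={2,3,4,5,6} D(U)={1,2,3,4,5}: Y {1,3,5}->{1,3}; W {2,3,4,5,6}->{2,3,4}; U {1,2,3,4,5}->{3,4,5}
So after constraint 3: D(Y) = {1,3}

Answer: {1,3}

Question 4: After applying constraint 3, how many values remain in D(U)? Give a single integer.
Answer: 3

Derivation:
Constraint 1 (Y + U = W) on D(Y)={1,3,5,7} D(U)={1,2,3,4,5,6} D(W)={1,2,3,4,5,6}: Y {1,3,5,7}->{1,3,5}; U {1,2,3,4,5,6}->{1,2,3,4,5}; W {1,2,3,4,5,6}->{2,3,4,5,6}
Constraint 2 (U + Y = W) on D(U)={1,2,3,4,5} D(Y)={1,3,5} D(W)={2,3,4,5,6}: no change
Constraint 3 (Y + W = U) on D(Y)={1,3,5} D(W)={2,3,4,5,6} D(U)={1,2,3,4,5}: Y {1,3,5}->{1,3}; W {2,3,4,5,6}->{2,3,4}; U {1,2,3,4,5}->{3,4,5}
So after constraint 3: D(U)={3,4,5}, size = 3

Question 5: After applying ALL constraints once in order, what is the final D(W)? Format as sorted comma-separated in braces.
Constraint 1 (Y + U = W) on D(Y)={1,3,5,7} D(U)={1,2,3,4,5,6} D(W)={1,2,3,4,5,6}: Y {1,3,5,7}->{1,3,5}; U {1,2,3,4,5,6}->{1,2,3,4,5}; W {1,2,3,4,5,6}->{2,3,4,5,6}
Constraint 2 (U + Y = W) on D(U)={1,2,3,4,5} D(Y)={1,3,5} D(W)={2,3,4,5,6}: no change
Constraint 3 (Y + W = U) on D(Y)={1,3,5} D(W)={2,3,4,5,6} D(U)={1,2,3,4,5}: Y {1,3,5}->{1,3}; W {2,3,4,5,6}->{2,3,4}; U {1,2,3,4,5}->{3,4,5}
So after all 3 constraints: D(W) = {2,3,4}

Answer: {2,3,4}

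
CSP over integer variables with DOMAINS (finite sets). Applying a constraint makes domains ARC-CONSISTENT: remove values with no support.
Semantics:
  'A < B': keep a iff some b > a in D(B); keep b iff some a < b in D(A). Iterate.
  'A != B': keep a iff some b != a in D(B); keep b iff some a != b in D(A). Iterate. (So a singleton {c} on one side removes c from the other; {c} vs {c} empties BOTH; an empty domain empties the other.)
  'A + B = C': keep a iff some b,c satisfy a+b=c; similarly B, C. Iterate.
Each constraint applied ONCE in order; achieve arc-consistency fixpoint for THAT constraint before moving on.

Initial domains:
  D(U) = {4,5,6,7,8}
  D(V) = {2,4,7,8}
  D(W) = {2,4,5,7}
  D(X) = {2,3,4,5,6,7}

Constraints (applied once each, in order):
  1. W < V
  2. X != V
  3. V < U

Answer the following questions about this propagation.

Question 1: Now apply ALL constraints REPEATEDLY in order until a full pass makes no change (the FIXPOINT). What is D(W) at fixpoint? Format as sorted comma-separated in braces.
Answer: {2,4,5}

Derivation:
pass 0 (initial): D(W)={2,4,5,7}
pass 1: U {4,5,6,7,8}->{5,6,7,8}; V {2,4,7,8}->{4,7}
pass 2: W {2,4,5,7}->{2,4,5}
pass 3: no change
Fixpoint after 3 passes: D(W) = {2,4,5}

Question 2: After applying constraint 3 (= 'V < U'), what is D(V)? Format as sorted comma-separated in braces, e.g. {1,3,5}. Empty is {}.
Answer: {4,7}

Derivation:
Constraint 1 (W < V) on D(W)={2,4,5,7} D(V)={2,4,7,8}: V {2,4,7,8}->{4,7,8}
Constraint 2 (X != V) on D(X)={2,3,4,5,6,7} D(V)={4,7,8}: no change
Constraint 3 (V < U) on D(V)={4,7,8} D(U)={4,5,6,7,8}: V {4,7,8}->{4,7}; U {4,5,6,7,8}->{5,6,7,8}
So after constraint 3: D(V) = {4,7}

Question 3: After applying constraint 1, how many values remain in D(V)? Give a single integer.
Answer: 3

Derivation:
Constraint 1 (W < V) on D(W)={2,4,5,7} D(V)={2,4,7,8}: V {2,4,7,8}->{4,7,8}
So after constraint 1: D(V)={4,7,8}, size = 3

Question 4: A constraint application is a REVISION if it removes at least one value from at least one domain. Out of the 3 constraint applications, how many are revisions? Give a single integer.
Answer: 2

Derivation:
Constraint 1 (W < V) on D(W)={2,4,5,7} D(V)={2,4,7,8}: V {2,4,7,8}->{4,7,8} => REVISION
Constraint 2 (X != V) on D(X)={2,3,4,5,6,7} D(V)={4,7,8}: no change => not a revision
Constraint 3 (V < U) on D(V)={4,7,8} D(U)={4,5,6,7,8}: V {4,7,8}->{4,7}; U {4,5,6,7,8}->{5,6,7,8} => REVISION
Total revisions = 2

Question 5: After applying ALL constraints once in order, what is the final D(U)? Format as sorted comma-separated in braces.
Answer: {5,6,7,8}

Derivation:
Constraint 1 (W < V) on D(W)={2,4,5,7} D(V)={2,4,7,8}: V {2,4,7,8}->{4,7,8}
Constraint 2 (X != V) on D(X)={2,3,4,5,6,7} D(V)={4,7,8}: no change
Constraint 3 (V < U) on D(V)={4,7,8} D(U)={4,5,6,7,8}: V {4,7,8}->{4,7}; U {4,5,6,7,8}->{5,6,7,8}
So after all 3 constraints: D(U) = {5,6,7,8}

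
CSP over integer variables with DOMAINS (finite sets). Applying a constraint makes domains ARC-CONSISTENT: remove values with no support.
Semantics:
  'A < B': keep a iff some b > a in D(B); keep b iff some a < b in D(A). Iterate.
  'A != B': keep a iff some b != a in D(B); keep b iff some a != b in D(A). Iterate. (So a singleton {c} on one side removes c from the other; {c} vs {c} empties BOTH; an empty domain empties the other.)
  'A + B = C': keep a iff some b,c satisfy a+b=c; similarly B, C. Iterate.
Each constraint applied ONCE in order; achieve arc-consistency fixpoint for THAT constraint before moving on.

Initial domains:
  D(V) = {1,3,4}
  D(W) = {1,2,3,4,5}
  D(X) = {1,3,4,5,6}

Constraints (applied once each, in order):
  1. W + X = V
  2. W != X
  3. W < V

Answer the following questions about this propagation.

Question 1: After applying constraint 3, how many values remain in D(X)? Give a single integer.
Answer: 2

Derivation:
Constraint 1 (W + X = V) on D(W)={1,2,3,4,5} D(X)={1,3,4,5,6} D(V)={1,3,4}: W {1,2,3,4,5}->{1,2,3}; X {1,3,4,5,6}->{1,3}; V {1,3,4}->{3,4}
Constraint 2 (W != X) on D(W)={1,2,3} D(X)={1,3}: no change
Constraint 3 (W < V) on D(W)={1,2,3} D(V)={3,4}: no change
So after constraint 3: D(X)={1,3}, size = 2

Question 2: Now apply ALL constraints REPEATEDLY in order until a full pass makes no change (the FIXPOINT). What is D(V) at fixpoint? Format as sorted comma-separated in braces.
pass 0 (initial): D(V)={1,3,4}
pass 1: V {1,3,4}->{3,4}; W {1,2,3,4,5}->{1,2,3}; X {1,3,4,5,6}->{1,3}
pass 2: no change
Fixpoint after 2 passes: D(V) = {3,4}

Answer: {3,4}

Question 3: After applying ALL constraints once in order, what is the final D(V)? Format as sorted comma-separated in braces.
Answer: {3,4}

Derivation:
Constraint 1 (W + X = V) on D(W)={1,2,3,4,5} D(X)={1,3,4,5,6} D(V)={1,3,4}: W {1,2,3,4,5}->{1,2,3}; X {1,3,4,5,6}->{1,3}; V {1,3,4}->{3,4}
Constraint 2 (W != X) on D(W)={1,2,3} D(X)={1,3}: no change
Constraint 3 (W < V) on D(W)={1,2,3} D(V)={3,4}: no change
So after all 3 constraints: D(V) = {3,4}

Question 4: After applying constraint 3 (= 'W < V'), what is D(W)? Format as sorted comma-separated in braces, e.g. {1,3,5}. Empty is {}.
Answer: {1,2,3}

Derivation:
Constraint 1 (W + X = V) on D(W)={1,2,3,4,5} D(X)={1,3,4,5,6} D(V)={1,3,4}: W {1,2,3,4,5}->{1,2,3}; X {1,3,4,5,6}->{1,3}; V {1,3,4}->{3,4}
Constraint 2 (W != X) on D(W)={1,2,3} D(X)={1,3}: no change
Constraint 3 (W < V) on D(W)={1,2,3} D(V)={3,4}: no change
So after constraint 3: D(W) = {1,2,3}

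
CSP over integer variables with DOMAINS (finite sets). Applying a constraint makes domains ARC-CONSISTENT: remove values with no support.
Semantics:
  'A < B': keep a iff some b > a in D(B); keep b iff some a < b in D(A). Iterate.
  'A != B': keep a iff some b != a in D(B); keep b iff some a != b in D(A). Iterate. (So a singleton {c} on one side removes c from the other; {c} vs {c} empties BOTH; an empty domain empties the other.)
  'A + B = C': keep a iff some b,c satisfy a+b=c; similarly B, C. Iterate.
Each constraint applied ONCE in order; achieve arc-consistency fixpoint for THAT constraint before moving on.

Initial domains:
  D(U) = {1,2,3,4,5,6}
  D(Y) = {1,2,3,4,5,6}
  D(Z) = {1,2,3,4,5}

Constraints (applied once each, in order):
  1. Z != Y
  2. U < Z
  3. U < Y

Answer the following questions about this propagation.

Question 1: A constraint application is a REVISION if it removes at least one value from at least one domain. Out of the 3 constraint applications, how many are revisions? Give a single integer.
Constraint 1 (Z != Y) on D(Z)={1,2,3,4,5} D(Y)={1,2,3,4,5,6}: no change => not a revision
Constraint 2 (U < Z) on D(U)={1,2,3,4,5,6} D(Z)={1,2,3,4,5}: U {1,2,3,4,5,6}->{1,2,3,4}; Z {1,2,3,4,5}->{2,3,4,5} => REVISION
Constraint 3 (U < Y) on D(U)={1,2,3,4} D(Y)={1,2,3,4,5,6}: Y {1,2,3,4,5,6}->{2,3,4,5,6} => REVISION
Total revisions = 2

Answer: 2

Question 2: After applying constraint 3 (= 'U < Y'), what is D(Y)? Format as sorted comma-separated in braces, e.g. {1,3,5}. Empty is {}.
Constraint 1 (Z != Y) on D(Z)={1,2,3,4,5} D(Y)={1,2,3,4,5,6}: no change
Constraint 2 (U < Z) on D(U)={1,2,3,4,5,6} D(Z)={1,2,3,4,5}: U {1,2,3,4,5,6}->{1,2,3,4}; Z {1,2,3,4,5}->{2,3,4,5}
Constraint 3 (U < Y) on D(U)={1,2,3,4} D(Y)={1,2,3,4,5,6}: Y {1,2,3,4,5,6}->{2,3,4,5,6}
So after constraint 3: D(Y) = {2,3,4,5,6}

Answer: {2,3,4,5,6}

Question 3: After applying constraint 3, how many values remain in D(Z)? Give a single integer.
Constraint 1 (Z != Y) on D(Z)={1,2,3,4,5} D(Y)={1,2,3,4,5,6}: no change
Constraint 2 (U < Z) on D(U)={1,2,3,4,5,6} D(Z)={1,2,3,4,5}: U {1,2,3,4,5,6}->{1,2,3,4}; Z {1,2,3,4,5}->{2,3,4,5}
Constraint 3 (U < Y) on D(U)={1,2,3,4} D(Y)={1,2,3,4,5,6}: Y {1,2,3,4,5,6}->{2,3,4,5,6}
So after constraint 3: D(Z)={2,3,4,5}, size = 4

Answer: 4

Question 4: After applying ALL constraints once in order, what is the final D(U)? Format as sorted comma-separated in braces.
Constraint 1 (Z != Y) on D(Z)={1,2,3,4,5} D(Y)={1,2,3,4,5,6}: no change
Constraint 2 (U < Z) on D(U)={1,2,3,4,5,6} D(Z)={1,2,3,4,5}: U {1,2,3,4,5,6}->{1,2,3,4}; Z {1,2,3,4,5}->{2,3,4,5}
Constraint 3 (U < Y) on D(U)={1,2,3,4} D(Y)={1,2,3,4,5,6}: Y {1,2,3,4,5,6}->{2,3,4,5,6}
So after all 3 constraints: D(U) = {1,2,3,4}

Answer: {1,2,3,4}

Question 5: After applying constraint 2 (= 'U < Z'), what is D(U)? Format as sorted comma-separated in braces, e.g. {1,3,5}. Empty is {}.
Constraint 1 (Z != Y) on D(Z)={1,2,3,4,5} D(Y)={1,2,3,4,5,6}: no change
Constraint 2 (U < Z) on D(U)={1,2,3,4,5,6} D(Z)={1,2,3,4,5}: U {1,2,3,4,5,6}->{1,2,3,4}; Z {1,2,3,4,5}->{2,3,4,5}
So after constraint 2: D(U) = {1,2,3,4}

Answer: {1,2,3,4}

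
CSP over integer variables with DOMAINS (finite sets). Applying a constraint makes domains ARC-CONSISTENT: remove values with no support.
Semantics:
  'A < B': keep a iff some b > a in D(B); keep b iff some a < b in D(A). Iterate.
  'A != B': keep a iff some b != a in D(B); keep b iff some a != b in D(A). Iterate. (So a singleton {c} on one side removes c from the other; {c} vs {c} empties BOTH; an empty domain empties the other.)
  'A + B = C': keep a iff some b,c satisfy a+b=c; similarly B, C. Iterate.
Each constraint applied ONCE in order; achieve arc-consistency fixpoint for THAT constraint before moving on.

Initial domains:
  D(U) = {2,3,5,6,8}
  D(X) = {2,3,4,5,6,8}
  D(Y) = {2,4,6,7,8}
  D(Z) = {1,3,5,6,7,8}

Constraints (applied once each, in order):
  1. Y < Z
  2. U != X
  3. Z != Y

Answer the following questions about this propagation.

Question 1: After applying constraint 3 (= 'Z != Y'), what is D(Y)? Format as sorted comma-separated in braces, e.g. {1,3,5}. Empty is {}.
Answer: {2,4,6,7}

Derivation:
Constraint 1 (Y < Z) on D(Y)={2,4,6,7,8} D(Z)={1,3,5,6,7,8}: Y {2,4,6,7,8}->{2,4,6,7}; Z {1,3,5,6,7,8}->{3,5,6,7,8}
Constraint 2 (U != X) on D(U)={2,3,5,6,8} D(X)={2,3,4,5,6,8}: no change
Constraint 3 (Z != Y) on D(Z)={3,5,6,7,8} D(Y)={2,4,6,7}: no change
So after constraint 3: D(Y) = {2,4,6,7}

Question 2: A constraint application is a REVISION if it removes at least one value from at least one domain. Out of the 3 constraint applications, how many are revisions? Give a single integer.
Constraint 1 (Y < Z) on D(Y)={2,4,6,7,8} D(Z)={1,3,5,6,7,8}: Y {2,4,6,7,8}->{2,4,6,7}; Z {1,3,5,6,7,8}->{3,5,6,7,8} => REVISION
Constraint 2 (U != X) on D(U)={2,3,5,6,8} D(X)={2,3,4,5,6,8}: no change => not a revision
Constraint 3 (Z != Y) on D(Z)={3,5,6,7,8} D(Y)={2,4,6,7}: no change => not a revision
Total revisions = 1

Answer: 1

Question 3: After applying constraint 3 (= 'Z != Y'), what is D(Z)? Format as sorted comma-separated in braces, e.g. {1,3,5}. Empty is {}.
Constraint 1 (Y < Z) on D(Y)={2,4,6,7,8} D(Z)={1,3,5,6,7,8}: Y {2,4,6,7,8}->{2,4,6,7}; Z {1,3,5,6,7,8}->{3,5,6,7,8}
Constraint 2 (U != X) on D(U)={2,3,5,6,8} D(X)={2,3,4,5,6,8}: no change
Constraint 3 (Z != Y) on D(Z)={3,5,6,7,8} D(Y)={2,4,6,7}: no change
So after constraint 3: D(Z) = {3,5,6,7,8}

Answer: {3,5,6,7,8}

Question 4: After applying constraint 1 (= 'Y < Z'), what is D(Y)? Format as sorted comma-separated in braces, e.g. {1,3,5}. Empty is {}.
Constraint 1 (Y < Z) on D(Y)={2,4,6,7,8} D(Z)={1,3,5,6,7,8}: Y {2,4,6,7,8}->{2,4,6,7}; Z {1,3,5,6,7,8}->{3,5,6,7,8}
So after constraint 1: D(Y) = {2,4,6,7}

Answer: {2,4,6,7}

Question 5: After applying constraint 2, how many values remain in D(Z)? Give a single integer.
Answer: 5

Derivation:
Constraint 1 (Y < Z) on D(Y)={2,4,6,7,8} D(Z)={1,3,5,6,7,8}: Y {2,4,6,7,8}->{2,4,6,7}; Z {1,3,5,6,7,8}->{3,5,6,7,8}
Constraint 2 (U != X) on D(U)={2,3,5,6,8} D(X)={2,3,4,5,6,8}: no change
So after constraint 2: D(Z)={3,5,6,7,8}, size = 5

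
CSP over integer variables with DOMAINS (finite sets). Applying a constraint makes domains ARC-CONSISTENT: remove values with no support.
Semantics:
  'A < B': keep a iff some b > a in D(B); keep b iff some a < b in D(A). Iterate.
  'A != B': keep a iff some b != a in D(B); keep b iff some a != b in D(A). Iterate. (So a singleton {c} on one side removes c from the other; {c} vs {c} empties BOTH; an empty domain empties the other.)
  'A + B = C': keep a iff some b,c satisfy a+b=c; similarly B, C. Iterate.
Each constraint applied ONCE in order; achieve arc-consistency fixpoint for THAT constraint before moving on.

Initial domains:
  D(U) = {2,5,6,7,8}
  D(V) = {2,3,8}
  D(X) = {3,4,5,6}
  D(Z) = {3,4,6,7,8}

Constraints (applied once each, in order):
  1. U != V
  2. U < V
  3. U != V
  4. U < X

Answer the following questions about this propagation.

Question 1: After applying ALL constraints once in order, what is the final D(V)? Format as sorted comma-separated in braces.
Answer: {3,8}

Derivation:
Constraint 1 (U != V) on D(U)={2,5,6,7,8} D(V)={2,3,8}: no change
Constraint 2 (U < V) on D(U)={2,5,6,7,8} D(V)={2,3,8}: U {2,5,6,7,8}->{2,5,6,7}; V {2,3,8}->{3,8}
Constraint 3 (U != V) on D(U)={2,5,6,7} D(V)={3,8}: no change
Constraint 4 (U < X) on D(U)={2,5,6,7} D(X)={3,4,5,6}: U {2,5,6,7}->{2,5}
So after all 4 constraints: D(V) = {3,8}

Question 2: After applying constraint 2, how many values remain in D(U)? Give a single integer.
Constraint 1 (U != V) on D(U)={2,5,6,7,8} D(V)={2,3,8}: no change
Constraint 2 (U < V) on D(U)={2,5,6,7,8} D(V)={2,3,8}: U {2,5,6,7,8}->{2,5,6,7}; V {2,3,8}->{3,8}
So after constraint 2: D(U)={2,5,6,7}, size = 4

Answer: 4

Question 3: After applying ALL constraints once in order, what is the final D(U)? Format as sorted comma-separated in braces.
Constraint 1 (U != V) on D(U)={2,5,6,7,8} D(V)={2,3,8}: no change
Constraint 2 (U < V) on D(U)={2,5,6,7,8} D(V)={2,3,8}: U {2,5,6,7,8}->{2,5,6,7}; V {2,3,8}->{3,8}
Constraint 3 (U != V) on D(U)={2,5,6,7} D(V)={3,8}: no change
Constraint 4 (U < X) on D(U)={2,5,6,7} D(X)={3,4,5,6}: U {2,5,6,7}->{2,5}
So after all 4 constraints: D(U) = {2,5}

Answer: {2,5}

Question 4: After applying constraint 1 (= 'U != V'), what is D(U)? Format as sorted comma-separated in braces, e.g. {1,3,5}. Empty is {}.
Answer: {2,5,6,7,8}

Derivation:
Constraint 1 (U != V) on D(U)={2,5,6,7,8} D(V)={2,3,8}: no change
So after constraint 1: D(U) = {2,5,6,7,8}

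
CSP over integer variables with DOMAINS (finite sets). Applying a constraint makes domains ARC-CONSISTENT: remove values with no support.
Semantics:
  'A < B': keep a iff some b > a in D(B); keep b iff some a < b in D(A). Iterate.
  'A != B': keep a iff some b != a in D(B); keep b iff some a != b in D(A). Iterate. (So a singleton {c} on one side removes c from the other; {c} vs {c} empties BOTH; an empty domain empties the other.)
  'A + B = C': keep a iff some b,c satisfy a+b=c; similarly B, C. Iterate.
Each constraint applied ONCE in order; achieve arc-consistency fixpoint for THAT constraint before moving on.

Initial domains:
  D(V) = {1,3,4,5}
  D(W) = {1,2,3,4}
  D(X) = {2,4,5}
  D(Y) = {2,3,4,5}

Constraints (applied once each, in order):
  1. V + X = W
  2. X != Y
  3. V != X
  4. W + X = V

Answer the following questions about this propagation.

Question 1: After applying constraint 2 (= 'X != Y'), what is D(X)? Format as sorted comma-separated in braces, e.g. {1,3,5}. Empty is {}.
Constraint 1 (V + X = W) on D(V)={1,3,4,5} D(X)={2,4,5} D(W)={1,2,3,4}: V {1,3,4,5}->{1}; X {2,4,5}->{2}; W {1,2,3,4}->{3}
Constraint 2 (X != Y) on D(X)={2} D(Y)={2,3,4,5}: Y {2,3,4,5}->{3,4,5}
So after constraint 2: D(X) = {2}

Answer: {2}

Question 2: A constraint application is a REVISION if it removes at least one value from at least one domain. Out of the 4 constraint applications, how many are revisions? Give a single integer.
Constraint 1 (V + X = W) on D(V)={1,3,4,5} D(X)={2,4,5} D(W)={1,2,3,4}: V {1,3,4,5}->{1}; X {2,4,5}->{2}; W {1,2,3,4}->{3} => REVISION
Constraint 2 (X != Y) on D(X)={2} D(Y)={2,3,4,5}: Y {2,3,4,5}->{3,4,5} => REVISION
Constraint 3 (V != X) on D(V)={1} D(X)={2}: no change => not a revision
Constraint 4 (W + X = V) on D(W)={3} D(X)={2} D(V)={1}: W {3}->{}; X {2}->{}; V {1}->{} => REVISION
Total revisions = 3

Answer: 3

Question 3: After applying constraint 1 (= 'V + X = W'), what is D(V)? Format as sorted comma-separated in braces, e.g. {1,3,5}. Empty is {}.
Constraint 1 (V + X = W) on D(V)={1,3,4,5} D(X)={2,4,5} D(W)={1,2,3,4}: V {1,3,4,5}->{1}; X {2,4,5}->{2}; W {1,2,3,4}->{3}
So after constraint 1: D(V) = {1}

Answer: {1}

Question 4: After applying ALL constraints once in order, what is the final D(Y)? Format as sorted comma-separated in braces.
Constraint 1 (V + X = W) on D(V)={1,3,4,5} D(X)={2,4,5} D(W)={1,2,3,4}: V {1,3,4,5}->{1}; X {2,4,5}->{2}; W {1,2,3,4}->{3}
Constraint 2 (X != Y) on D(X)={2} D(Y)={2,3,4,5}: Y {2,3,4,5}->{3,4,5}
Constraint 3 (V != X) on D(V)={1} D(X)={2}: no change
Constraint 4 (W + X = V) on D(W)={3} D(X)={2} D(V)={1}: W {3}->{}; X {2}->{}; V {1}->{}
So after all 4 constraints: D(Y) = {3,4,5}

Answer: {3,4,5}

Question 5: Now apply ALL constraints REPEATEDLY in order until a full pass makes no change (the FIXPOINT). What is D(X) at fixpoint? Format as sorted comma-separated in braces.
pass 0 (initial): D(X)={2,4,5}
pass 1: V {1,3,4,5}->{}; W {1,2,3,4}->{}; X {2,4,5}->{}; Y {2,3,4,5}->{3,4,5}
pass 2: Y {3,4,5}->{}
pass 3: no change
Fixpoint after 3 passes: D(X) = {}

Answer: {}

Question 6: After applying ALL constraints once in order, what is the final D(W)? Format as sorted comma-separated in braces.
Constraint 1 (V + X = W) on D(V)={1,3,4,5} D(X)={2,4,5} D(W)={1,2,3,4}: V {1,3,4,5}->{1}; X {2,4,5}->{2}; W {1,2,3,4}->{3}
Constraint 2 (X != Y) on D(X)={2} D(Y)={2,3,4,5}: Y {2,3,4,5}->{3,4,5}
Constraint 3 (V != X) on D(V)={1} D(X)={2}: no change
Constraint 4 (W + X = V) on D(W)={3} D(X)={2} D(V)={1}: W {3}->{}; X {2}->{}; V {1}->{}
So after all 4 constraints: D(W) = {}

Answer: {}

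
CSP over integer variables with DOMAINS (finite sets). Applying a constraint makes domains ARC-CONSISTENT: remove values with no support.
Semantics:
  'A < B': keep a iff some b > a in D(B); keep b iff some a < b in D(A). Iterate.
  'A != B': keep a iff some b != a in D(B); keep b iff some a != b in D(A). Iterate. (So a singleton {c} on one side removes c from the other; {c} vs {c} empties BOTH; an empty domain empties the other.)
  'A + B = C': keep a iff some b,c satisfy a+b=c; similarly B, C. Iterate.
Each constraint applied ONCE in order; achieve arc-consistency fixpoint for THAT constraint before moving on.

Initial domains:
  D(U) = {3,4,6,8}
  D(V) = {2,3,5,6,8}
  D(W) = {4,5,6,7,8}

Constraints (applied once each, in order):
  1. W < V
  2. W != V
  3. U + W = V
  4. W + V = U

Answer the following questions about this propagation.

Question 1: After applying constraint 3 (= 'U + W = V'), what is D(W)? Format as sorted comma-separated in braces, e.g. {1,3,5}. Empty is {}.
Answer: {4,5}

Derivation:
Constraint 1 (W < V) on D(W)={4,5,6,7,8} D(V)={2,3,5,6,8}: W {4,5,6,7,8}->{4,5,6,7}; V {2,3,5,6,8}->{5,6,8}
Constraint 2 (W != V) on D(W)={4,5,6,7} D(V)={5,6,8}: no change
Constraint 3 (U + W = V) on D(U)={3,4,6,8} D(W)={4,5,6,7} D(V)={5,6,8}: U {3,4,6,8}->{3,4}; W {4,5,6,7}->{4,5}; V {5,6,8}->{8}
So after constraint 3: D(W) = {4,5}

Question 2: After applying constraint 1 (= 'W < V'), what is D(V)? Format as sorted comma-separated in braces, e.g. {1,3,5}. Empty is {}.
Answer: {5,6,8}

Derivation:
Constraint 1 (W < V) on D(W)={4,5,6,7,8} D(V)={2,3,5,6,8}: W {4,5,6,7,8}->{4,5,6,7}; V {2,3,5,6,8}->{5,6,8}
So after constraint 1: D(V) = {5,6,8}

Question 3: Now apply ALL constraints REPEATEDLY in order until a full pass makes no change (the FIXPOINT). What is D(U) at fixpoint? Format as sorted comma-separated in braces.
pass 0 (initial): D(U)={3,4,6,8}
pass 1: U {3,4,6,8}->{}; V {2,3,5,6,8}->{}; W {4,5,6,7,8}->{}
pass 2: no change
Fixpoint after 2 passes: D(U) = {}

Answer: {}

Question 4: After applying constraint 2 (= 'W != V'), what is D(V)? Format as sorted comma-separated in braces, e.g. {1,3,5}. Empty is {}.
Answer: {5,6,8}

Derivation:
Constraint 1 (W < V) on D(W)={4,5,6,7,8} D(V)={2,3,5,6,8}: W {4,5,6,7,8}->{4,5,6,7}; V {2,3,5,6,8}->{5,6,8}
Constraint 2 (W != V) on D(W)={4,5,6,7} D(V)={5,6,8}: no change
So after constraint 2: D(V) = {5,6,8}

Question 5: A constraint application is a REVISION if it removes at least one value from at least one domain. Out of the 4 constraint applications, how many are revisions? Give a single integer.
Constraint 1 (W < V) on D(W)={4,5,6,7,8} D(V)={2,3,5,6,8}: W {4,5,6,7,8}->{4,5,6,7}; V {2,3,5,6,8}->{5,6,8} => REVISION
Constraint 2 (W != V) on D(W)={4,5,6,7} D(V)={5,6,8}: no change => not a revision
Constraint 3 (U + W = V) on D(U)={3,4,6,8} D(W)={4,5,6,7} D(V)={5,6,8}: U {3,4,6,8}->{3,4}; W {4,5,6,7}->{4,5}; V {5,6,8}->{8} => REVISION
Constraint 4 (W + V = U) on D(W)={4,5} D(V)={8} D(U)={3,4}: W {4,5}->{}; V {8}->{}; U {3,4}->{} => REVISION
Total revisions = 3

Answer: 3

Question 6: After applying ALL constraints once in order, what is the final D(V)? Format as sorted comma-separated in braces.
Constraint 1 (W < V) on D(W)={4,5,6,7,8} D(V)={2,3,5,6,8}: W {4,5,6,7,8}->{4,5,6,7}; V {2,3,5,6,8}->{5,6,8}
Constraint 2 (W != V) on D(W)={4,5,6,7} D(V)={5,6,8}: no change
Constraint 3 (U + W = V) on D(U)={3,4,6,8} D(W)={4,5,6,7} D(V)={5,6,8}: U {3,4,6,8}->{3,4}; W {4,5,6,7}->{4,5}; V {5,6,8}->{8}
Constraint 4 (W + V = U) on D(W)={4,5} D(V)={8} D(U)={3,4}: W {4,5}->{}; V {8}->{}; U {3,4}->{}
So after all 4 constraints: D(V) = {}

Answer: {}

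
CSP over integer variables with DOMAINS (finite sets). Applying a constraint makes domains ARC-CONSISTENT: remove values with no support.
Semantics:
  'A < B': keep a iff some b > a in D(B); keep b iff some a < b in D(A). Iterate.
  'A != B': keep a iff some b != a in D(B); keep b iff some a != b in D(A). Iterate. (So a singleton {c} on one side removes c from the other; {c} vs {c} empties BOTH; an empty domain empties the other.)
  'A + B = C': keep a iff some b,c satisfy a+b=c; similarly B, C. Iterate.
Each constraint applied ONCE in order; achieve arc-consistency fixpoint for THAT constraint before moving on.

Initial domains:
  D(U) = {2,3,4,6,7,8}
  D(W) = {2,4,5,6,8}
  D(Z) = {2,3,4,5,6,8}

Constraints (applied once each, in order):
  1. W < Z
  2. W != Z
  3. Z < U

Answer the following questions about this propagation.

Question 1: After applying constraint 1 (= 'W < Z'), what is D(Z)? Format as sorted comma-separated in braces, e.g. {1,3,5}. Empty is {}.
Constraint 1 (W < Z) on D(W)={2,4,5,6,8} D(Z)={2,3,4,5,6,8}: W {2,4,5,6,8}->{2,4,5,6}; Z {2,3,4,5,6,8}->{3,4,5,6,8}
So after constraint 1: D(Z) = {3,4,5,6,8}

Answer: {3,4,5,6,8}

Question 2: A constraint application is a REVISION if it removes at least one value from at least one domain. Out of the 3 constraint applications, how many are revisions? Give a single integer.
Constraint 1 (W < Z) on D(W)={2,4,5,6,8} D(Z)={2,3,4,5,6,8}: W {2,4,5,6,8}->{2,4,5,6}; Z {2,3,4,5,6,8}->{3,4,5,6,8} => REVISION
Constraint 2 (W != Z) on D(W)={2,4,5,6} D(Z)={3,4,5,6,8}: no change => not a revision
Constraint 3 (Z < U) on D(Z)={3,4,5,6,8} D(U)={2,3,4,6,7,8}: Z {3,4,5,6,8}->{3,4,5,6}; U {2,3,4,6,7,8}->{4,6,7,8} => REVISION
Total revisions = 2

Answer: 2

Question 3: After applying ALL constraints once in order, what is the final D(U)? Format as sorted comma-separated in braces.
Answer: {4,6,7,8}

Derivation:
Constraint 1 (W < Z) on D(W)={2,4,5,6,8} D(Z)={2,3,4,5,6,8}: W {2,4,5,6,8}->{2,4,5,6}; Z {2,3,4,5,6,8}->{3,4,5,6,8}
Constraint 2 (W != Z) on D(W)={2,4,5,6} D(Z)={3,4,5,6,8}: no change
Constraint 3 (Z < U) on D(Z)={3,4,5,6,8} D(U)={2,3,4,6,7,8}: Z {3,4,5,6,8}->{3,4,5,6}; U {2,3,4,6,7,8}->{4,6,7,8}
So after all 3 constraints: D(U) = {4,6,7,8}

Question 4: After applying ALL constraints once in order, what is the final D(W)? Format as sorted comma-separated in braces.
Answer: {2,4,5,6}

Derivation:
Constraint 1 (W < Z) on D(W)={2,4,5,6,8} D(Z)={2,3,4,5,6,8}: W {2,4,5,6,8}->{2,4,5,6}; Z {2,3,4,5,6,8}->{3,4,5,6,8}
Constraint 2 (W != Z) on D(W)={2,4,5,6} D(Z)={3,4,5,6,8}: no change
Constraint 3 (Z < U) on D(Z)={3,4,5,6,8} D(U)={2,3,4,6,7,8}: Z {3,4,5,6,8}->{3,4,5,6}; U {2,3,4,6,7,8}->{4,6,7,8}
So after all 3 constraints: D(W) = {2,4,5,6}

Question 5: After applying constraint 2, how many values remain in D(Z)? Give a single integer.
Constraint 1 (W < Z) on D(W)={2,4,5,6,8} D(Z)={2,3,4,5,6,8}: W {2,4,5,6,8}->{2,4,5,6}; Z {2,3,4,5,6,8}->{3,4,5,6,8}
Constraint 2 (W != Z) on D(W)={2,4,5,6} D(Z)={3,4,5,6,8}: no change
So after constraint 2: D(Z)={3,4,5,6,8}, size = 5

Answer: 5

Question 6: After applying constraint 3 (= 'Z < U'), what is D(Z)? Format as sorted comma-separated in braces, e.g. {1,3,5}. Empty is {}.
Constraint 1 (W < Z) on D(W)={2,4,5,6,8} D(Z)={2,3,4,5,6,8}: W {2,4,5,6,8}->{2,4,5,6}; Z {2,3,4,5,6,8}->{3,4,5,6,8}
Constraint 2 (W != Z) on D(W)={2,4,5,6} D(Z)={3,4,5,6,8}: no change
Constraint 3 (Z < U) on D(Z)={3,4,5,6,8} D(U)={2,3,4,6,7,8}: Z {3,4,5,6,8}->{3,4,5,6}; U {2,3,4,6,7,8}->{4,6,7,8}
So after constraint 3: D(Z) = {3,4,5,6}

Answer: {3,4,5,6}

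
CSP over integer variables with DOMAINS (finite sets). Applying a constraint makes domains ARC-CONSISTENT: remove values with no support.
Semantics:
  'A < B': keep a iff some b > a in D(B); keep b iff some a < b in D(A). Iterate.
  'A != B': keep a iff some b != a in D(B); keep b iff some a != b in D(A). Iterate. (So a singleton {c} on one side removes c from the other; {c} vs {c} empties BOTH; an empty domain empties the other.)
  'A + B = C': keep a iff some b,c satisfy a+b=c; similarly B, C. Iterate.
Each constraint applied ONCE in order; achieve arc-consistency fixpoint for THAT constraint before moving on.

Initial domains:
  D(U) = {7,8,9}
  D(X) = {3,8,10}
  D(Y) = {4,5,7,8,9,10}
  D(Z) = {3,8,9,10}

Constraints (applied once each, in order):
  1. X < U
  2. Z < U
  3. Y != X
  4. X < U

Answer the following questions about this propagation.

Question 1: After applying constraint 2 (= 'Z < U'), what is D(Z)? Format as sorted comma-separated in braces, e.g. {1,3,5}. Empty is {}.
Answer: {3,8}

Derivation:
Constraint 1 (X < U) on D(X)={3,8,10} D(U)={7,8,9}: X {3,8,10}->{3,8}
Constraint 2 (Z < U) on D(Z)={3,8,9,10} D(U)={7,8,9}: Z {3,8,9,10}->{3,8}
So after constraint 2: D(Z) = {3,8}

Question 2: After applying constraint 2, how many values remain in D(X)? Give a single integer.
Answer: 2

Derivation:
Constraint 1 (X < U) on D(X)={3,8,10} D(U)={7,8,9}: X {3,8,10}->{3,8}
Constraint 2 (Z < U) on D(Z)={3,8,9,10} D(U)={7,8,9}: Z {3,8,9,10}->{3,8}
So after constraint 2: D(X)={3,8}, size = 2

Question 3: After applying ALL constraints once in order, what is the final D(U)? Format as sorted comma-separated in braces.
Answer: {7,8,9}

Derivation:
Constraint 1 (X < U) on D(X)={3,8,10} D(U)={7,8,9}: X {3,8,10}->{3,8}
Constraint 2 (Z < U) on D(Z)={3,8,9,10} D(U)={7,8,9}: Z {3,8,9,10}->{3,8}
Constraint 3 (Y != X) on D(Y)={4,5,7,8,9,10} D(X)={3,8}: no change
Constraint 4 (X < U) on D(X)={3,8} D(U)={7,8,9}: no change
So after all 4 constraints: D(U) = {7,8,9}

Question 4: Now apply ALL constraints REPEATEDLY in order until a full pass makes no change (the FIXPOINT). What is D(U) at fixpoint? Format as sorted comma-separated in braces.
Answer: {7,8,9}

Derivation:
pass 0 (initial): D(U)={7,8,9}
pass 1: X {3,8,10}->{3,8}; Z {3,8,9,10}->{3,8}
pass 2: no change
Fixpoint after 2 passes: D(U) = {7,8,9}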